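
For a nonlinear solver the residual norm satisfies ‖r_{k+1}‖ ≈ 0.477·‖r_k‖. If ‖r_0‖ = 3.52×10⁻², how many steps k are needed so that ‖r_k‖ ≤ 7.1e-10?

After k steps, ‖r_k‖ ≈ 3.52×10⁻²·0.477^k.
Need 0.477^k ≤ 7.1e-10/3.52×10⁻² = 2.01705e-08.
k ≥ ln(2.01705e-08)/ln(0.477) = -17.7190/-0.74024 = 23.937.
Smallest integer k = 24.

24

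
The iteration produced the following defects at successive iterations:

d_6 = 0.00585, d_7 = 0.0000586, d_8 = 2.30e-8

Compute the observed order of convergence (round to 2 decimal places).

1.70

p ≈ ln(d_8/d_7) / ln(d_7/d_6)
  = ln(2.30e-8/0.0000586) / ln(0.0000586/0.00585)
  = ln(0.000392491) / ln(0.0100171)
  = -7.84300 / -4.60346 ≈ 1.70372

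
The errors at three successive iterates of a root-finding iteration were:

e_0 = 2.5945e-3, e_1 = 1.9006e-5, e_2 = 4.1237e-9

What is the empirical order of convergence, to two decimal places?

1.72

p ≈ ln(e_2/e_1) / ln(e_1/e_0)
  = ln(4.1237e-9/1.9006e-5) / ln(1.9006e-5/2.5945e-3)
  = ln(0.000216968) / ln(0.0073255)
  = -8.43576 / -4.91639 ≈ 1.71584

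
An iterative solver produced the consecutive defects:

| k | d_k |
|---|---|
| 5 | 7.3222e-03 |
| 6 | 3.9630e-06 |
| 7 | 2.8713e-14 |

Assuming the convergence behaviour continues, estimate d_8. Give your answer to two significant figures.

First estimate the order: p ≈ ln(d_7/d_6) / ln(d_6/d_5) = ln(2.8713e-14/3.9630e-06)/ln(3.9630e-06/7.3222e-03) = ln(7.24527e-09)/ln(0.000541231) ≈ 2.4919.
Then d_8 ≈ d_7·(d_7/d_6)^p = 2.8713e-14·(7.24527e-09)^2.4919 = 2.8713e-14·5.2008e-21 ≈ 1.493e-34.

1.5e-34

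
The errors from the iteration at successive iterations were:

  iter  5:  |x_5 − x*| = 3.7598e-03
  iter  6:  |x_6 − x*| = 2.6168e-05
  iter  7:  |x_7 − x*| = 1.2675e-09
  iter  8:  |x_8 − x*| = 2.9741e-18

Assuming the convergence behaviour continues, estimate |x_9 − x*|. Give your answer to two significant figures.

First estimate the order: p ≈ ln(|x_8 − x*|/|x_7 − x*|) / ln(|x_7 − x*|/|x_6 − x*|) = ln(2.9741e-18/1.2675e-09)/ln(1.2675e-09/2.6168e-05) = ln(2.34643e-09)/ln(4.8437e-05) ≈ 2.0000.
Then |x_9 − x*| ≈ |x_8 − x*|·(|x_8 − x*|/|x_7 − x*|)^p = 2.9741e-18·(2.34643e-09)^2.0000 = 2.9741e-18·5.50573e-18 ≈ 1.637e-35.

1.6e-35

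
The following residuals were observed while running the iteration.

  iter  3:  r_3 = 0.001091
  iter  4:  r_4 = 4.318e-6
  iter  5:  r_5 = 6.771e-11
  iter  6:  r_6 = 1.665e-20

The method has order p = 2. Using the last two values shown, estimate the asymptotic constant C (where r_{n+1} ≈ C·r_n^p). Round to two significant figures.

C ≈ r_6 / r_5^2
  = 1.665e-20 / (6.771e-11)^2
  = 1.665e-20 / 4.58464e-21 ≈ 3.6317

3.6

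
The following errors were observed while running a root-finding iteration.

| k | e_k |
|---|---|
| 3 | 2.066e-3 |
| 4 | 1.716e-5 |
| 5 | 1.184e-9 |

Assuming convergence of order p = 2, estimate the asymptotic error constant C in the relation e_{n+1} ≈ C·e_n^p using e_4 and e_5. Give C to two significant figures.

C ≈ e_5 / e_4^2
  = 1.184e-9 / (1.716e-5)^2
  = 1.184e-9 / 2.94466e-10 ≈ 4.0208

4.0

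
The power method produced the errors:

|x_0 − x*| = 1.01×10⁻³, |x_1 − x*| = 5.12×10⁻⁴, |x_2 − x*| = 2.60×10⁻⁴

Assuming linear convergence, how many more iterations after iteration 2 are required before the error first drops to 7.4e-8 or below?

13

Rate ρ ≈ |x_2 − x*|/|x_1 − x*| = 2.60×10⁻⁴/5.12×10⁻⁴ = 0.5078.
After j more steps, |x_{2+j} − x*| ≈ 2.60×10⁻⁴·ρ^j; need ρ^j ≤ 7.4e-8/2.60×10⁻⁴ = 0.000284615.
j ≥ ln(0.000284615)/ln(0.5078) = -8.1644/-0.67767 = 12.048.
So 13 more iterations are needed.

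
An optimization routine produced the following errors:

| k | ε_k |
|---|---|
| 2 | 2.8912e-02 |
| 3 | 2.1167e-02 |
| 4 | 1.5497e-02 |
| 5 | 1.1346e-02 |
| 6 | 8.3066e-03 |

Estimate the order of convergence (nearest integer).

1

Consecutive ratios: ε_6/ε_5 = 8.3066e-03/1.1346e-02 = 0.732117, ε_5/ε_4 = 1.1346e-02/1.5497e-02 = 0.732142.
p ≈ ln(0.732117)/ln(0.732142) = -0.3118/-0.3118 ≈ 1.00.
So the convergence is linear (order 1).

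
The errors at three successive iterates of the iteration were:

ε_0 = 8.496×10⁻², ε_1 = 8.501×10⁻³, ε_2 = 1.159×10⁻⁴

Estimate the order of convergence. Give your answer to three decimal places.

p ≈ ln(ε_2/ε_1) / ln(ε_1/ε_0)
  = ln(1.159×10⁻⁴/8.501×10⁻³) / ln(8.501×10⁻³/8.496×10⁻²)
  = ln(0.0136337) / ln(0.100059)
  = -4.295211 / -2.301995 ≈ 1.865865

1.866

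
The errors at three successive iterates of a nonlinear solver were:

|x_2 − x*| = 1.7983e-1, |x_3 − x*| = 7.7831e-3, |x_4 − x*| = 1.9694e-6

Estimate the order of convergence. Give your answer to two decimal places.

p ≈ ln(|x_4 − x*|/|x_3 − x*|) / ln(|x_3 − x*|/|x_2 − x*|)
  = ln(1.9694e-6/7.7831e-3) / ln(7.7831e-3/1.7983e-1)
  = ln(0.000253035) / ln(0.0432803)
  = -8.28198 / -3.14006 ≈ 2.63752

2.64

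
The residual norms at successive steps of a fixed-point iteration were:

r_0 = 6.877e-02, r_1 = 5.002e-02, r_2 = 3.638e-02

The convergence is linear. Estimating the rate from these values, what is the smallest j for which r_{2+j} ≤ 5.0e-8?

43

Rate ρ ≈ r_2/r_1 = 3.638e-02/5.002e-02 = 0.7273.
After j more steps, r_{2+j} ≈ 3.638e-02·ρ^j; need ρ^j ≤ 5.0e-8/3.638e-02 = 1.37438e-06.
j ≥ ln(1.37438e-06)/ln(0.7273) = -13.4975/-0.31842 = 42.389.
So 43 more iterations are needed.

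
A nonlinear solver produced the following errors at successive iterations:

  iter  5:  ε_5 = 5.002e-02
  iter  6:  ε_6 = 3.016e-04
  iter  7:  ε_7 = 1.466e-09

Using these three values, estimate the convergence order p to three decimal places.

p ≈ ln(ε_7/ε_6) / ln(ε_6/ε_5)
  = ln(1.466e-09/3.016e-04) / ln(3.016e-04/5.002e-02)
  = ln(4.86074e-06) / ln(0.00602959)
  = -12.234320 / -5.111076 ≈ 2.393688

2.394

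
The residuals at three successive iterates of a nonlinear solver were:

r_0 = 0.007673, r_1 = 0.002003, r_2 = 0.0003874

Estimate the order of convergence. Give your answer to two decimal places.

p ≈ ln(r_2/r_1) / ln(r_1/r_0)
  = ln(0.0003874/0.002003) / ln(0.002003/0.007673)
  = ln(0.19341) / ln(0.261045)
  = -1.64294 / -1.34306 ≈ 1.22328

1.22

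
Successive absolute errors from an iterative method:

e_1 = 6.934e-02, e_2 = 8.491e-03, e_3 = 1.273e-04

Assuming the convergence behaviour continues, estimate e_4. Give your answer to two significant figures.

2.9e-8

First estimate the order: p ≈ ln(e_3/e_2) / ln(e_2/e_1) = ln(1.273e-04/8.491e-03)/ln(8.491e-03/6.934e-02) = ln(0.0149923)/ln(0.122455) ≈ 2.0001.
Then e_4 ≈ e_3·(e_3/e_2)^p = 1.273e-04·(0.0149923)^2.0001 = 1.273e-04·0.000224675 ≈ 2.86e-08.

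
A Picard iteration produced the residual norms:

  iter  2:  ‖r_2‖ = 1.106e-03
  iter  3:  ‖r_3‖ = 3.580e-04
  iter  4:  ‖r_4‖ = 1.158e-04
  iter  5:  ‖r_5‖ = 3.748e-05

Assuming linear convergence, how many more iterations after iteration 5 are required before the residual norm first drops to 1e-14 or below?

Rate ρ ≈ ‖r_5‖/‖r_4‖ = 3.748e-05/1.158e-04 = 0.3237.
After j more steps, ‖r_{5+j}‖ ≈ 3.748e-05·ρ^j; need ρ^j ≤ 1e-14/3.748e-05 = 2.66809e-10.
j ≥ ln(2.66809e-10)/ln(0.3237) = -22.0445/-1.12794 = 19.544.
So 20 more iterations are needed.

20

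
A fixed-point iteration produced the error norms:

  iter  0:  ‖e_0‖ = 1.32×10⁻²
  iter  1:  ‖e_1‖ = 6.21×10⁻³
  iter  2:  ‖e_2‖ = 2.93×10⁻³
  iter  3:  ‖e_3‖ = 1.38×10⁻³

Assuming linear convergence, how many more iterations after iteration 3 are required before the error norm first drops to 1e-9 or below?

19

Rate ρ ≈ ‖e_3‖/‖e_2‖ = 1.38×10⁻³/2.93×10⁻³ = 0.4710.
After j more steps, ‖e_{3+j}‖ ≈ 1.38×10⁻³·ρ^j; need ρ^j ≤ 1e-9/1.38×10⁻³ = 7.24638e-07.
j ≥ ln(7.24638e-07)/ln(0.4710) = -14.1376/-0.75290 = 18.778.
So 19 more iterations are needed.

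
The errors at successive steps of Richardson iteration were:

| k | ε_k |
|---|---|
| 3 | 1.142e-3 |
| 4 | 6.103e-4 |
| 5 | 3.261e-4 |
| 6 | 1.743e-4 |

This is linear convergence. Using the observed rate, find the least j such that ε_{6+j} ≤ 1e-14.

Rate ρ ≈ ε_6/ε_5 = 1.743e-4/3.261e-4 = 0.5345.
After j more steps, ε_{6+j} ≈ 1.743e-4·ρ^j; need ρ^j ≤ 1e-14/1.743e-4 = 5.73723e-11.
j ≥ ln(5.73723e-11)/ln(0.5345) = -23.5815/-0.62642 = 37.645.
So 38 more iterations are needed.

38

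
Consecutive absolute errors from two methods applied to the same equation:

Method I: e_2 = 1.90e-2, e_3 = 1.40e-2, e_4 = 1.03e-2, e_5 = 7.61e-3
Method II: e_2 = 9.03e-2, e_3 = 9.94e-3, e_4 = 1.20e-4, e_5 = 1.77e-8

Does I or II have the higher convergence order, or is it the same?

Method I: p ≈ ln(7.61e-3/1.03e-2)/ln(1.03e-2/1.40e-2) ≈ 0.99.
Method II: p ≈ ln(1.77e-8/1.20e-4)/ln(1.20e-4/9.94e-3) ≈ 2.00.
Method II has the higher order (≈2.0 vs ≈1.0).

II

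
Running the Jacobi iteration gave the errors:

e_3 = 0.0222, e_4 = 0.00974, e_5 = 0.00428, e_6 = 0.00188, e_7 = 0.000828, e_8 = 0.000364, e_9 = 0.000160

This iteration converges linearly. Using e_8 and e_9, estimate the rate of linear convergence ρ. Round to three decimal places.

0.440

ρ ≈ e_9/e_8 = 0.000160/0.000364 = 0.43956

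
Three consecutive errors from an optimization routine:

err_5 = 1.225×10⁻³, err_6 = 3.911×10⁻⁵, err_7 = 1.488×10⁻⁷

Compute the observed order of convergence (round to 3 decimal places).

1.618

p ≈ ln(err_7/err_6) / ln(err_6/err_5)
  = ln(1.488×10⁻⁷/3.911×10⁻⁵) / ln(3.911×10⁻⁵/1.225×10⁻³)
  = ln(0.00380465) / ln(0.0319265)
  = -5.571531 / -3.444319 ≈ 1.617600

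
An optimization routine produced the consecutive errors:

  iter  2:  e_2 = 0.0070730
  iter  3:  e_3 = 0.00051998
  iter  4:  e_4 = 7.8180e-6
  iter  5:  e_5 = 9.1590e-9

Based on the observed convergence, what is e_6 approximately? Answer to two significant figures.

1.8e-13

First estimate the order: p ≈ ln(e_5/e_4) / ln(e_4/e_3) = ln(9.1590e-9/7.8180e-6)/ln(7.8180e-6/0.00051998) = ln(0.00117153)/ln(0.0150352) ≈ 1.6080.
Then e_6 ≈ e_5·(e_5/e_4)^p = 9.1590e-9·(0.00117153)^1.6080 = 9.1590e-9·1.93444e-05 ≈ 1.772e-13.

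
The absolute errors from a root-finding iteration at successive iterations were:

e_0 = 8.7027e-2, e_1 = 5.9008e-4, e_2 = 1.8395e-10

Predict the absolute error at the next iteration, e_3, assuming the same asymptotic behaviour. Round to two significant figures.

First estimate the order: p ≈ ln(e_2/e_1) / ln(e_1/e_0) = ln(1.8395e-10/5.9008e-4)/ln(5.9008e-4/8.7027e-2) = ln(3.11737e-07)/ln(0.00678042) ≈ 3.0000.
Then e_3 ≈ e_2·(e_2/e_1)^p = 1.8395e-10·(3.11737e-07)^3.0000 = 1.8395e-10·3.02946e-20 ≈ 5.573e-30.

5.6e-30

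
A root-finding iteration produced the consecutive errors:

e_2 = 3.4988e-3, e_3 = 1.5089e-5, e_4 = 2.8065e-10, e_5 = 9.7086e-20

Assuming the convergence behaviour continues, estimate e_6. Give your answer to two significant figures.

First estimate the order: p ≈ ln(e_5/e_4) / ln(e_4/e_3) = ln(9.7086e-20/2.8065e-10)/ln(2.8065e-10/1.5089e-5) = ln(3.45933e-10)/ln(1.85996e-05) ≈ 2.0000.
Then e_6 ≈ e_5·(e_5/e_4)^p = 9.7086e-20·(3.45933e-10)^2.0000 = 9.7086e-20·1.1967e-19 ≈ 1.162e-38.

1.2e-38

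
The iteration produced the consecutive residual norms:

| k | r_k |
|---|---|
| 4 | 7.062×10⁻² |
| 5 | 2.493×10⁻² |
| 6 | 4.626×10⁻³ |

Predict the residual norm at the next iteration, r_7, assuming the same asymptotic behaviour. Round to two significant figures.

First estimate the order: p ≈ ln(r_6/r_5) / ln(r_5/r_4) = ln(4.626×10⁻³/2.493×10⁻²)/ln(2.493×10⁻²/7.062×10⁻²) = ln(0.18556)/ln(0.353016) ≈ 1.6177.
Then r_7 ≈ r_6·(r_6/r_5)^p = 4.626×10⁻³·(0.18556)^1.6177 = 4.626×10⁻³·0.0655582 ≈ 0.0003033.

3.0e-4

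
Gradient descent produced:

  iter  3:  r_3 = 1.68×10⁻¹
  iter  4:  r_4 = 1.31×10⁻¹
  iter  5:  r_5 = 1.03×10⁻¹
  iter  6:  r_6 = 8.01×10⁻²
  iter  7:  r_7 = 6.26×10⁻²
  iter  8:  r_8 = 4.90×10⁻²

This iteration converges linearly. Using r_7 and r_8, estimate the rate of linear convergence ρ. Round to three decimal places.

0.783

ρ ≈ r_8/r_7 = 4.90×10⁻²/6.26×10⁻² = 0.78275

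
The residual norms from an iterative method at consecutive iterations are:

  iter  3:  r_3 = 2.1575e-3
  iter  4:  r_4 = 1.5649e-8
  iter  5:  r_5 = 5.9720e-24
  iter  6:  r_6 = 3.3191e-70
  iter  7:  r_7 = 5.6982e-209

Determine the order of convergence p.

3

Consecutive ratios: r_7/r_6 = 5.6982e-209/3.3191e-70 = 1.71679e-139, r_6/r_5 = 3.3191e-70/5.9720e-24 = 5.55777e-47.
p ≈ ln(1.71679e-139)/ln(5.55777e-47) = -319.5189/-106.5063 ≈ 3.00.
So the convergence is cubic (order 3).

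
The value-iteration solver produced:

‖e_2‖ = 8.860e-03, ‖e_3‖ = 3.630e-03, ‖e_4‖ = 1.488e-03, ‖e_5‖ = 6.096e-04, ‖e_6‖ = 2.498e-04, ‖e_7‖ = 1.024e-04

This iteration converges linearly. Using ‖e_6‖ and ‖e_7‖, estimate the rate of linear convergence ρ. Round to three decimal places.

ρ ≈ ‖e_7‖/‖e_6‖ = 1.024e-04/2.498e-04 = 0.40993

0.410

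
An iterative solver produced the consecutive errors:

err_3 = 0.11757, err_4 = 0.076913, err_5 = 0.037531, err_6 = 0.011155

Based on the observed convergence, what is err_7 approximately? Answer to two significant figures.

First estimate the order: p ≈ ln(err_6/err_5) / ln(err_5/err_4) = ln(0.011155/0.037531)/ln(0.037531/0.076913) = ln(0.297221)/ln(0.487967) ≈ 1.6910.
Then err_7 ≈ err_6·(err_6/err_5)^p = 0.011155·(0.297221)^1.6910 = 0.011155·0.128522 ≈ 0.001434.

1.4e-3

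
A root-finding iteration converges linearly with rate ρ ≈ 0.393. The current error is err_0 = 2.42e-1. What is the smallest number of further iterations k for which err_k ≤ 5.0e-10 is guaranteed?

After k steps, err_k ≈ 2.42e-1·0.393^k.
Need 0.393^k ≤ 5.0e-10/2.42e-1 = 2.06612e-09.
k ≥ ln(2.06612e-09)/ln(0.393) = -19.9976/-0.93395 = 21.412.
Smallest integer k = 22.

22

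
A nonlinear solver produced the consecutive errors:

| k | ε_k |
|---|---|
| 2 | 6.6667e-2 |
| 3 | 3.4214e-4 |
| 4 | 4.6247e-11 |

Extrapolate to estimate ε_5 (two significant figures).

1.1e-31

First estimate the order: p ≈ ln(ε_4/ε_3) / ln(ε_3/ε_2) = ln(4.6247e-11/3.4214e-4)/ln(3.4214e-4/6.6667e-2) = ln(1.3517e-07)/ln(0.00513207) ≈ 3.0000.
Then ε_5 ≈ ε_4·(ε_4/ε_3)^p = 4.6247e-11·(1.3517e-07)^3.0000 = 4.6247e-11·2.46968e-21 ≈ 1.142e-31.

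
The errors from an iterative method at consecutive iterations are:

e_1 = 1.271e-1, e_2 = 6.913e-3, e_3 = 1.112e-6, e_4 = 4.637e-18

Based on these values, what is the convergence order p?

Consecutive ratios: e_4/e_3 = 4.637e-18/1.112e-6 = 4.16996e-12, e_3/e_2 = 1.112e-6/6.913e-3 = 0.000160856.
p ≈ ln(4.16996e-12)/ln(0.000160856) = -26.2031/-8.7350 ≈ 3.00.
So the convergence is cubic (order 3).

3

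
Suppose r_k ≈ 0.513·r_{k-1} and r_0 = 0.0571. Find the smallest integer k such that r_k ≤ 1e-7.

After k steps, r_k ≈ 0.0571·0.513^k.
Need 0.513^k ≤ 1e-7/0.0571 = 1.75131e-06.
k ≥ ln(1.75131e-06)/ln(0.513) = -13.2551/-0.66748 = 19.858.
Smallest integer k = 20.

20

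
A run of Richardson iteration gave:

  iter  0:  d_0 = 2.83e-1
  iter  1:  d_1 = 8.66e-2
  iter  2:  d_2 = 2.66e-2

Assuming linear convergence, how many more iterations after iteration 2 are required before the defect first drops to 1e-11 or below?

Rate ρ ≈ d_2/d_1 = 2.66e-2/8.66e-2 = 0.3072.
After j more steps, d_{2+j} ≈ 2.66e-2·ρ^j; need ρ^j ≤ 1e-11/2.66e-2 = 3.7594e-10.
j ≥ ln(3.7594e-10)/ln(0.3072) = -21.7016/-1.18026 = 18.387.
So 19 more iterations are needed.

19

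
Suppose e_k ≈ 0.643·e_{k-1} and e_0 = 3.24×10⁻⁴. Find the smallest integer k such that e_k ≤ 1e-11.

After k steps, e_k ≈ 3.24×10⁻⁴·0.643^k.
Need 0.643^k ≤ 1e-11/3.24×10⁻⁴ = 3.08642e-08.
k ≥ ln(3.08642e-08)/ln(0.643) = -17.2937/-0.44161 = 39.161.
Smallest integer k = 40.

40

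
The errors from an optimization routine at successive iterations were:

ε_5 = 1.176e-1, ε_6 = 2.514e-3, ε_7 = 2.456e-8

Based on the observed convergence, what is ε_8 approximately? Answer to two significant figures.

First estimate the order: p ≈ ln(ε_7/ε_6) / ln(ε_6/ε_5) = ln(2.456e-8/2.514e-3)/ln(2.514e-3/1.176e-1) = ln(9.76929e-06)/ln(0.0213776) ≈ 3.0000.
Then ε_8 ≈ ε_7·(ε_7/ε_6)^p = 2.456e-8·(9.76929e-06)^3.0000 = 2.456e-8·9.32372e-16 ≈ 2.29e-23.

2.3e-23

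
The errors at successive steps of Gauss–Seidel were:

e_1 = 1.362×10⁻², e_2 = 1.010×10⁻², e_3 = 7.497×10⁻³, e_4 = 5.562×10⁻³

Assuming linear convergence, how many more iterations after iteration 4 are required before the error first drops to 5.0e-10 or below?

Rate ρ ≈ e_4/e_3 = 5.562×10⁻³/7.497×10⁻³ = 0.7419.
After j more steps, e_{4+j} ≈ 5.562×10⁻³·ρ^j; need ρ^j ≤ 5.0e-10/5.562×10⁻³ = 8.98957e-08.
j ≥ ln(8.98957e-08)/ln(0.7419) = -16.2246/-0.29854 = 54.346.
So 55 more iterations are needed.

55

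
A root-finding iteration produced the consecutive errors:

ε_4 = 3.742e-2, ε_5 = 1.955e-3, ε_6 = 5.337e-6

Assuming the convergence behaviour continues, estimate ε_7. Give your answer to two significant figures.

First estimate the order: p ≈ ln(ε_6/ε_5) / ln(ε_5/ε_4) = ln(5.337e-6/1.955e-3)/ln(1.955e-3/3.742e-2) = ln(0.00272992)/ln(0.0522448) ≈ 2.0000.
Then ε_7 ≈ ε_6·(ε_6/ε_5)^p = 5.337e-6·(0.00272992)^2.0000 = 5.337e-6·7.45246e-06 ≈ 3.977e-11.

4.0e-11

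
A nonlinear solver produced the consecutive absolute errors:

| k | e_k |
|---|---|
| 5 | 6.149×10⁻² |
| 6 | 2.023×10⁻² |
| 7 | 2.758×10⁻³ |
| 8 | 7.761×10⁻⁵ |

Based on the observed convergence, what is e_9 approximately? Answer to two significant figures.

1.3e-7

First estimate the order: p ≈ ln(e_8/e_7) / ln(e_7/e_6) = ln(7.761×10⁻⁵/2.758×10⁻³)/ln(2.758×10⁻³/2.023×10⁻²) = ln(0.02814)/ln(0.136332) ≈ 1.7919.
Then e_9 ≈ e_8·(e_8/e_7)^p = 7.761×10⁻⁵·(0.02814)^1.7919 = 7.761×10⁻⁵·0.00166473 ≈ 1.292e-07.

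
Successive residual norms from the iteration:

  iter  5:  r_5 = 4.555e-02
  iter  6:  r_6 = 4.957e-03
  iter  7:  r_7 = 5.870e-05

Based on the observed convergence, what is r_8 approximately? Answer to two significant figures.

First estimate the order: p ≈ ln(r_7/r_6) / ln(r_6/r_5) = ln(5.870e-05/4.957e-03)/ln(4.957e-03/4.555e-02) = ln(0.0118418)/ln(0.108825) ≈ 2.0000.
Then r_8 ≈ r_7·(r_7/r_6)^p = 5.870e-05·(0.0118418)^2.0000 = 5.870e-05·0.000140228 ≈ 8.231e-09.

8.2e-9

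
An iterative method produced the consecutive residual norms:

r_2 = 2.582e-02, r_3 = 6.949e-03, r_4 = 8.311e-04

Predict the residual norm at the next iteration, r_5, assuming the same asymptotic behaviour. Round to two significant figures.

First estimate the order: p ≈ ln(r_4/r_3) / ln(r_3/r_2) = ln(8.311e-04/6.949e-03)/ln(6.949e-03/2.582e-02) = ln(0.1196)/ln(0.269132) ≈ 1.6179.
Then r_5 ≈ r_4·(r_4/r_3)^p = 8.311e-04·(0.1196)^1.6179 = 8.311e-04·0.0322004 ≈ 2.676e-05.

2.7e-5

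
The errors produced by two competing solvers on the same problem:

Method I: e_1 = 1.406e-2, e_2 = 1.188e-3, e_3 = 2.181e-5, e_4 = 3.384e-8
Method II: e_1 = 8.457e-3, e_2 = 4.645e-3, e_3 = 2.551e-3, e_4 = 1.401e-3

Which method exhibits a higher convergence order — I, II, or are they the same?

I

Method I: p ≈ ln(3.384e-8/2.181e-5)/ln(2.181e-5/1.188e-3) ≈ 1.62.
Method II: p ≈ ln(1.401e-3/2.551e-3)/ln(2.551e-3/4.645e-3) ≈ 1.00.
Method I has the higher order (≈1.6 vs ≈1.0).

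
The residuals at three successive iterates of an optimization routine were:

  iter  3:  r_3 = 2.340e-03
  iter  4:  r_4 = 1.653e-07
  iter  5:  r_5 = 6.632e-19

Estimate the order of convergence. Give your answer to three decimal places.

p ≈ ln(r_5/r_4) / ln(r_4/r_3)
  = ln(6.632e-19/1.653e-07) / ln(1.653e-07/2.340e-03)
  = ln(4.0121e-12) / ln(7.0641e-05)
  = -26.241706 / -9.557900 ≈ 2.745551

2.746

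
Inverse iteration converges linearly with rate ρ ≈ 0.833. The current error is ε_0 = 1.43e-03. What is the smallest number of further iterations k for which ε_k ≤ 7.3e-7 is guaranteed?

42

After k steps, ε_k ≈ 1.43e-03·0.833^k.
Need 0.833^k ≤ 7.3e-7/1.43e-03 = 0.00051049.
k ≥ ln(0.00051049)/ln(0.833) = -7.5801/-0.18272 = 41.485.
Smallest integer k = 42.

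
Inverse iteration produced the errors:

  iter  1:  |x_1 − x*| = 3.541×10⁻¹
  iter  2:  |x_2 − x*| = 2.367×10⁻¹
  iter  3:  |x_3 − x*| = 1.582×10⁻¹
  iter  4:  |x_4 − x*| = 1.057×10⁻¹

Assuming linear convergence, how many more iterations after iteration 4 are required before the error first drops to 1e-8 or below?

41

Rate ρ ≈ |x_4 − x*|/|x_3 − x*| = 1.057×10⁻¹/1.582×10⁻¹ = 0.6681.
After j more steps, |x_{4+j} − x*| ≈ 1.057×10⁻¹·ρ^j; need ρ^j ≤ 1e-8/1.057×10⁻¹ = 9.46074e-08.
j ≥ ln(9.46074e-08)/ln(0.6681) = -16.1735/-0.40332 = 40.101.
So 41 more iterations are needed.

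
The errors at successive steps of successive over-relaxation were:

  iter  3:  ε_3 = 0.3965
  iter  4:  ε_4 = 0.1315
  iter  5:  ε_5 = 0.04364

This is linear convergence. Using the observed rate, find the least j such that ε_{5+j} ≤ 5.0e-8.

Rate ρ ≈ ε_5/ε_4 = 0.04364/0.1315 = 0.3319.
After j more steps, ε_{5+j} ≈ 0.04364·ρ^j; need ρ^j ≤ 5.0e-8/0.04364 = 1.14574e-06.
j ≥ ln(1.14574e-06)/ln(0.3319) = -13.6795/-1.10292 = 12.403.
So 13 more iterations are needed.

13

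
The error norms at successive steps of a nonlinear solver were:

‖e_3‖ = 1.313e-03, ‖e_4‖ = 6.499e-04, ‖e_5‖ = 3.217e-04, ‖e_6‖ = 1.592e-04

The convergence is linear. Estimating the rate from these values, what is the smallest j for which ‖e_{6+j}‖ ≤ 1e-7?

Rate ρ ≈ ‖e_6‖/‖e_5‖ = 1.592e-04/3.217e-04 = 0.4949.
After j more steps, ‖e_{6+j}‖ ≈ 1.592e-04·ρ^j; need ρ^j ≤ 1e-7/1.592e-04 = 0.000628141.
j ≥ ln(0.000628141)/ln(0.4949) = -7.3727/-0.70340 = 10.482.
So 11 more iterations are needed.

11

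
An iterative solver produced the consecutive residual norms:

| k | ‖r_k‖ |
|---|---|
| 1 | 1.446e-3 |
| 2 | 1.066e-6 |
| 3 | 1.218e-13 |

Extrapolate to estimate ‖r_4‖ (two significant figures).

First estimate the order: p ≈ ln(‖r_3‖/‖r_2‖) / ln(‖r_2‖/‖r_1‖) = ln(1.218e-13/1.066e-6)/ln(1.066e-6/1.446e-3) = ln(1.14259e-07)/ln(0.000737206) ≈ 2.2162.
Then ‖r_4‖ ≈ ‖r_3‖·(‖r_3‖/‖r_2‖)^p = 1.218e-13·(1.14259e-07)^2.2162 = 1.218e-13·4.12e-16 ≈ 5.018e-29.

5.0e-29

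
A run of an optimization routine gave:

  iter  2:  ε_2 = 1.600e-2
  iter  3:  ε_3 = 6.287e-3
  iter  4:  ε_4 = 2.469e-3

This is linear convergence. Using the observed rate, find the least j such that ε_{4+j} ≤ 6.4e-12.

22

Rate ρ ≈ ε_4/ε_3 = 2.469e-3/6.287e-3 = 0.3927.
After j more steps, ε_{4+j} ≈ 2.469e-3·ρ^j; need ρ^j ≤ 6.4e-12/2.469e-3 = 2.59214e-09.
j ≥ ln(2.59214e-09)/ln(0.3927) = -19.7708/-0.93471 = 21.152.
So 22 more iterations are needed.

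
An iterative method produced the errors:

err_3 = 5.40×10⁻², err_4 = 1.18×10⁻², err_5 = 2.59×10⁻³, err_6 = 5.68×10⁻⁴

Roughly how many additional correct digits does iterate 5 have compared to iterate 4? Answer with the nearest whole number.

1

Digits gained ≈ log₁₀(err_4/err_5) = log₁₀(1.18×10⁻²/2.59×10⁻³) = log₁₀(4.55598) ≈ 0.659.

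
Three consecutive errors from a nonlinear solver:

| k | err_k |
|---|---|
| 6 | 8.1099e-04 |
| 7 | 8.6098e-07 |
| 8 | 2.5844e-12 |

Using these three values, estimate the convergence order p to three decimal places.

p ≈ ln(err_8/err_7) / ln(err_7/err_6)
  = ln(2.5844e-12/8.6098e-07) / ln(8.6098e-07/8.1099e-04)
  = ln(3.0017e-06) / ln(0.00106164)
  = -12.716332 / -6.847940 ≈ 1.856957

1.857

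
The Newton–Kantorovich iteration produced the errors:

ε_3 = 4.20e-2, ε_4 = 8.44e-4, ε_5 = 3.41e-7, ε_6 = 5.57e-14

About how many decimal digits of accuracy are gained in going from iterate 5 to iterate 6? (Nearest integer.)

7

Digits gained ≈ log₁₀(ε_5/ε_6) = log₁₀(3.41e-7/5.57e-14) = log₁₀(6.12208e+06) ≈ 6.787.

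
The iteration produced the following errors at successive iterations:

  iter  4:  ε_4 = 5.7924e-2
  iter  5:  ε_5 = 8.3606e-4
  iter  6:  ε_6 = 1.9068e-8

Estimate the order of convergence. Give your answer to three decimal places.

p ≈ ln(ε_6/ε_5) / ln(ε_5/ε_4)
  = ln(1.9068e-8/8.3606e-4) / ln(8.3606e-4/5.7924e-2)
  = ln(2.2807e-05) / ln(0.0144337)
  = -10.688443 / -4.238190 ≈ 2.521936

2.522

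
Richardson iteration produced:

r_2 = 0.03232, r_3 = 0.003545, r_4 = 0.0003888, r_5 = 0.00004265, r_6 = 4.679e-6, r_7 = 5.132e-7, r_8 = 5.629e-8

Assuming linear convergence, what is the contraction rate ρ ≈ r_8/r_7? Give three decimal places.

0.110

ρ ≈ r_8/r_7 = 5.629e-8/5.132e-7 = 0.10968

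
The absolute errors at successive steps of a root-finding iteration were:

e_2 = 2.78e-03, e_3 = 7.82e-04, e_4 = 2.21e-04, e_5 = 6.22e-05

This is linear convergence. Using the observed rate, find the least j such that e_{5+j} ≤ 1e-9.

Rate ρ ≈ e_5/e_4 = 6.22e-05/2.21e-04 = 0.2814.
After j more steps, e_{5+j} ≈ 6.22e-05·ρ^j; need ρ^j ≤ 1e-9/6.22e-05 = 1.60772e-05.
j ≥ ln(1.60772e-05)/ln(0.2814) = -11.0381/-1.26798 = 8.705.
So 9 more iterations are needed.

9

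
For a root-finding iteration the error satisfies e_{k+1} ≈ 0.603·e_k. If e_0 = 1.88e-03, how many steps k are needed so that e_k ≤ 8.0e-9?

After k steps, e_k ≈ 1.88e-03·0.603^k.
Need 0.603^k ≤ 8.0e-9/1.88e-03 = 4.25532e-06.
k ≥ ln(4.25532e-06)/ln(0.603) = -12.3673/-0.50584 = 24.449.
Smallest integer k = 25.

25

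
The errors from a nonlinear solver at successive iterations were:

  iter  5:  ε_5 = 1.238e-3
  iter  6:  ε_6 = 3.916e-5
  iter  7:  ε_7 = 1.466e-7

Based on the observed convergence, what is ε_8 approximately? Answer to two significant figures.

First estimate the order: p ≈ ln(ε_7/ε_6) / ln(ε_6/ε_5) = ln(1.466e-7/3.916e-5)/ln(3.916e-5/1.238e-3) = ln(0.00374362)/ln(0.0316317) ≈ 1.6179.
Then ε_8 ≈ ε_7·(ε_7/ε_6)^p = 1.466e-7·(0.00374362)^1.6179 = 1.466e-7·0.00011853 ≈ 1.738e-11.

1.7e-11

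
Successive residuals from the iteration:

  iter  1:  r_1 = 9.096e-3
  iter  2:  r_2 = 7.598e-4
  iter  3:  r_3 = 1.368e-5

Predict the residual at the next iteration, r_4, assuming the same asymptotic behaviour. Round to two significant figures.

2.1e-8

First estimate the order: p ≈ ln(r_3/r_2) / ln(r_2/r_1) = ln(1.368e-5/7.598e-4)/ln(7.598e-4/9.096e-3) = ln(0.0180047)/ln(0.0835312) ≈ 1.6182.
Then r_4 ≈ r_3·(r_3/r_2)^p = 1.368e-5·(0.0180047)^1.6182 = 1.368e-5·0.00150268 ≈ 2.056e-08.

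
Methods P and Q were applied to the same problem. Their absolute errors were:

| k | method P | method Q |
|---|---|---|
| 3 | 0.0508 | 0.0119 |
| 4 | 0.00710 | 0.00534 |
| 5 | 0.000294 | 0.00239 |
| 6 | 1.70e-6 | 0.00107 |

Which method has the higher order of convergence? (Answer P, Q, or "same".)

P

Method P: p ≈ ln(1.70e-6/0.000294)/ln(0.000294/0.00710) ≈ 1.62.
Method Q: p ≈ ln(0.00107/0.00239)/ln(0.00239/0.00534) ≈ 1.00.
Method P has the higher order (≈1.6 vs ≈1.0).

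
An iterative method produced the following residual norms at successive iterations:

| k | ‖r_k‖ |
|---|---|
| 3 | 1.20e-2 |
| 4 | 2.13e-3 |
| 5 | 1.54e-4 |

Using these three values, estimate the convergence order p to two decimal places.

1.52

p ≈ ln(‖r_5‖/‖r_4‖) / ln(‖r_4‖/‖r_3‖)
  = ln(1.54e-4/2.13e-3) / ln(2.13e-3/1.20e-2)
  = ln(0.0723005) / ln(0.1775)
  = -2.62692 / -1.72878 ≈ 1.51952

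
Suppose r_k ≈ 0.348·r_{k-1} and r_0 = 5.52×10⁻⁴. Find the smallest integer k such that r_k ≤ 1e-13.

After k steps, r_k ≈ 5.52×10⁻⁴·0.348^k.
Need 0.348^k ≤ 1e-13/5.52×10⁻⁴ = 1.81159e-10.
k ≥ ln(1.81159e-10)/ln(0.348) = -22.4316/-1.05555 = 21.251.
Smallest integer k = 22.

22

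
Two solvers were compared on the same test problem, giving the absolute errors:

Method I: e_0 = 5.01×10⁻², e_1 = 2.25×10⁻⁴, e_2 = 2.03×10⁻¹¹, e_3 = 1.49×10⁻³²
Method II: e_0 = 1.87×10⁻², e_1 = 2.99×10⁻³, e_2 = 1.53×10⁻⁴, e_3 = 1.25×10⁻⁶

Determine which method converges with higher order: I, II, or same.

I

Method I: p ≈ ln(1.49×10⁻³²/2.03×10⁻¹¹)/ln(2.03×10⁻¹¹/2.25×10⁻⁴) ≈ 3.00.
Method II: p ≈ ln(1.25×10⁻⁶/1.53×10⁻⁴)/ln(1.53×10⁻⁴/2.99×10⁻³) ≈ 1.62.
Method I has the higher order (≈3.0 vs ≈1.6).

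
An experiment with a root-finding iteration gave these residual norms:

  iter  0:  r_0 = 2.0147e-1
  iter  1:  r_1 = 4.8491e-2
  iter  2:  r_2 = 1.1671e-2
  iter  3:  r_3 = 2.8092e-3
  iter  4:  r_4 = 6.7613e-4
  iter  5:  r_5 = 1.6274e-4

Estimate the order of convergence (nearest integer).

1

Consecutive ratios: r_5/r_4 = 1.6274e-4/6.7613e-4 = 0.240693, r_4/r_3 = 6.7613e-4/2.8092e-3 = 0.240684.
p ≈ ln(0.240693)/ln(0.240684) = -1.4242/-1.4243 ≈ 1.00.
So the convergence is linear (order 1).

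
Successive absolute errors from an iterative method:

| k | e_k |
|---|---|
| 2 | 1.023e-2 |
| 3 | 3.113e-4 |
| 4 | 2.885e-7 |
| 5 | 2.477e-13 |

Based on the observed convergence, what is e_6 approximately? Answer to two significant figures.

First estimate the order: p ≈ ln(e_5/e_4) / ln(e_4/e_3) = ln(2.477e-13/2.885e-7)/ln(2.885e-7/3.113e-4) = ln(8.58579e-07)/ln(0.000926759) ≈ 2.0001.
Then e_6 ≈ e_5·(e_5/e_4)^p = 2.477e-13·(8.58579e-07)^2.0001 = 2.477e-13·7.36129e-13 ≈ 1.823e-25.

1.8e-25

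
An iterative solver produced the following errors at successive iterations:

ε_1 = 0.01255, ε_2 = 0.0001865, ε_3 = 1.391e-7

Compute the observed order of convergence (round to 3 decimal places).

1.711

p ≈ ln(ε_3/ε_2) / ln(ε_2/ε_1)
  = ln(1.391e-7/0.0001865) / ln(0.0001865/0.01255)
  = ln(0.000745845) / ln(0.0148606)
  = -7.200993 / -4.209042 ≈ 1.710839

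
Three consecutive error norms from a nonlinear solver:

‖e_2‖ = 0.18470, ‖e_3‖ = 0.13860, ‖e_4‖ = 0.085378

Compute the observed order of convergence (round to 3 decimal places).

p ≈ ln(‖e_4‖/‖e_3‖) / ln(‖e_3‖/‖e_2‖)
  = ln(0.085378/0.13860) / ln(0.13860/0.18470)
  = ln(0.616003) / ln(0.750406)
  = -0.484503 / -0.287141 ≈ 1.687335

1.687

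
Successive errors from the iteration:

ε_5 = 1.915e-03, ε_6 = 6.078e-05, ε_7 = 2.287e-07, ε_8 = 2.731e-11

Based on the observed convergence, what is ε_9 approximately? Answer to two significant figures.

1.2e-17

First estimate the order: p ≈ ln(ε_8/ε_7) / ln(ε_7/ε_6) = ln(2.731e-11/2.287e-07)/ln(2.287e-07/6.078e-05) = ln(0.000119414)/ln(0.00376275) ≈ 1.6180.
Then ε_9 ≈ ε_8·(ε_8/ε_7)^p = 2.731e-11·(0.000119414)^1.6180 = 2.731e-11·4.49444e-07 ≈ 1.227e-17.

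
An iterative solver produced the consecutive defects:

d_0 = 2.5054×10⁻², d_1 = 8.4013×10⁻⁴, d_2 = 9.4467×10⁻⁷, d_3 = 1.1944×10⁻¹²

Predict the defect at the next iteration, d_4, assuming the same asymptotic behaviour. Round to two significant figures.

1.9e-24

First estimate the order: p ≈ ln(d_3/d_2) / ln(d_2/d_1) = ln(1.1944×10⁻¹²/9.4467×10⁻⁷)/ln(9.4467×10⁻⁷/8.4013×10⁻⁴) = ln(1.26436e-06)/ln(0.00112443) ≈ 2.0000.
Then d_4 ≈ d_3·(d_3/d_2)^p = 1.1944×10⁻¹²·(1.26436e-06)^2.0000 = 1.1944×10⁻¹²·1.59861e-12 ≈ 1.909e-24.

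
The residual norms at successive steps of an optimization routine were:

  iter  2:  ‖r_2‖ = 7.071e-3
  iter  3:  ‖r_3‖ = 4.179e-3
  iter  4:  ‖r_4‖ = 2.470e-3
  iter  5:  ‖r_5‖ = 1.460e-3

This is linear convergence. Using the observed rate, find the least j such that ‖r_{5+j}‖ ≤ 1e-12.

Rate ρ ≈ ‖r_5‖/‖r_4‖ = 1.460e-3/2.470e-3 = 0.5911.
After j more steps, ‖r_{5+j}‖ ≈ 1.460e-3·ρ^j; need ρ^j ≤ 1e-12/1.460e-3 = 6.84932e-10.
j ≥ ln(6.84932e-10)/ln(0.5911) = -21.1017/-0.52577 = 40.135.
So 41 more iterations are needed.

41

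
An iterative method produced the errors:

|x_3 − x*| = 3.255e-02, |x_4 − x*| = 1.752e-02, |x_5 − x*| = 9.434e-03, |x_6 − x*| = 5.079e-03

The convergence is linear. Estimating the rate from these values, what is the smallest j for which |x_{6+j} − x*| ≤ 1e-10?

Rate ρ ≈ |x_6 − x*|/|x_5 − x*| = 5.079e-03/9.434e-03 = 0.5384.
After j more steps, |x_{6+j} − x*| ≈ 5.079e-03·ρ^j; need ρ^j ≤ 1e-10/5.079e-03 = 1.96889e-08.
j ≥ ln(1.96889e-08)/ln(0.5384) = -17.7432/-0.61915 = 28.657.
So 29 more iterations are needed.

29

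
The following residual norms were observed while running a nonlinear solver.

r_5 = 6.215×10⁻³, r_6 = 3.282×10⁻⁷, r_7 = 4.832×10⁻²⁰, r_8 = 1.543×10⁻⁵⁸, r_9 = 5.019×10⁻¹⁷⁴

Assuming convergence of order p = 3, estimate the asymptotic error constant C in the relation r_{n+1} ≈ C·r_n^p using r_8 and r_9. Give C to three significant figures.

1.37

C ≈ r_9 / r_8^3
  = 5.019×10⁻¹⁷⁴ / (1.543×10⁻⁵⁸)^3
  = 5.019×10⁻¹⁷⁴ / 3.67365e-174 ≈ 1.3662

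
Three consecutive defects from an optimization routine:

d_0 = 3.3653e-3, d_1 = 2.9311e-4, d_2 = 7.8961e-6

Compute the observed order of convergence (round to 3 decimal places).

1.481

p ≈ ln(d_2/d_1) / ln(d_1/d_0)
  = ln(7.8961e-6/2.9311e-4) / ln(2.9311e-4/3.3653e-3)
  = ln(0.026939) / ln(0.0870977)
  = -3.614180 / -2.440725 ≈ 1.480781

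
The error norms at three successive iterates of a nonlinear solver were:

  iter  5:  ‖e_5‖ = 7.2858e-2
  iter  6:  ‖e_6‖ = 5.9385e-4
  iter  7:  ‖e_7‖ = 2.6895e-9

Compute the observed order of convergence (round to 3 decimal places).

2.558

p ≈ ln(‖e_7‖/‖e_6‖) / ln(‖e_6‖/‖e_5‖)
  = ln(2.6895e-9/5.9385e-4) / ln(5.9385e-4/7.2858e-2)
  = ln(4.52892e-06) / ln(0.00815079)
  = -12.305027 / -4.809640 ≈ 2.558409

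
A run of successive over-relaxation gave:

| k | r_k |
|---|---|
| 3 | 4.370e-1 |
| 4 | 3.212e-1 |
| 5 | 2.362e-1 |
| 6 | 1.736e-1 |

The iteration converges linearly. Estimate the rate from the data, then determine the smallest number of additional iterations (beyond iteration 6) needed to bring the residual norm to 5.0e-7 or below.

Rate ρ ≈ r_6/r_5 = 1.736e-1/2.362e-1 = 0.7350.
After j more steps, r_{6+j} ≈ 1.736e-1·ρ^j; need ρ^j ≤ 5.0e-7/1.736e-1 = 2.88018e-06.
j ≥ ln(2.88018e-06)/ln(0.7350) = -12.7577/-0.30788 = 41.437.
So 42 more iterations are needed.

42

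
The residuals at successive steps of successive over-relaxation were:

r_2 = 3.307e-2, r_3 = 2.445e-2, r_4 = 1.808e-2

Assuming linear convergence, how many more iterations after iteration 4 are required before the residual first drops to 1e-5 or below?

Rate ρ ≈ r_4/r_3 = 1.808e-2/2.445e-2 = 0.7395.
After j more steps, r_{4+j} ≈ 1.808e-2·ρ^j; need ρ^j ≤ 1e-5/1.808e-2 = 0.000553097.
j ≥ ln(0.000553097)/ln(0.7395) = -7.5000/-0.30178 = 24.853.
So 25 more iterations are needed.

25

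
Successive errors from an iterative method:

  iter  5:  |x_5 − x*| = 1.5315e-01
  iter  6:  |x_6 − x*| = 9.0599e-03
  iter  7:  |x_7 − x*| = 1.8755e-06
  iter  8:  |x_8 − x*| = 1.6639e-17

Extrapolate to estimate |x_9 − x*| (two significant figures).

First estimate the order: p ≈ ln(|x_8 − x*|/|x_7 − x*|) / ln(|x_7 − x*|/|x_6 − x*|) = ln(1.6639e-17/1.8755e-06)/ln(1.8755e-06/9.0599e-03) = ln(8.87177e-12)/ln(0.000207011) ≈ 3.0000.
Then |x_9 − x*| ≈ |x_8 − x*|·(|x_8 − x*|/|x_7 − x*|)^p = 1.6639e-17·(8.87177e-12)^3.0000 = 1.6639e-17·6.98282e-34 ≈ 1.162e-50.

1.2e-50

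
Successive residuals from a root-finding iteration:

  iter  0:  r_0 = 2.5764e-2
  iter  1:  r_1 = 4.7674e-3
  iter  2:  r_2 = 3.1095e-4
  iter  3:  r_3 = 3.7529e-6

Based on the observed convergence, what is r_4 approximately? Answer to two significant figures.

3.0e-9

First estimate the order: p ≈ ln(r_3/r_2) / ln(r_2/r_1) = ln(3.7529e-6/3.1095e-4)/ln(3.1095e-4/4.7674e-3) = ln(0.0120691)/ln(0.0652242) ≈ 1.6180.
Then r_4 ≈ r_3·(r_3/r_2)^p = 3.7529e-6·(0.0120691)^1.6180 = 3.7529e-6·0.000787318 ≈ 2.955e-09.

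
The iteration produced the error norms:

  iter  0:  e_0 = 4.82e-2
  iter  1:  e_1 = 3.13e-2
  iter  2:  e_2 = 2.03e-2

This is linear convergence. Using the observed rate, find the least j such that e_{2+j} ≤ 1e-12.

55

Rate ρ ≈ e_2/e_1 = 2.03e-2/3.13e-2 = 0.6486.
After j more steps, e_{2+j} ≈ 2.03e-2·ρ^j; need ρ^j ≤ 1e-12/2.03e-2 = 4.92611e-11.
j ≥ ln(4.92611e-11)/ln(0.6486) = -23.7339/-0.43294 = 54.820.
So 55 more iterations are needed.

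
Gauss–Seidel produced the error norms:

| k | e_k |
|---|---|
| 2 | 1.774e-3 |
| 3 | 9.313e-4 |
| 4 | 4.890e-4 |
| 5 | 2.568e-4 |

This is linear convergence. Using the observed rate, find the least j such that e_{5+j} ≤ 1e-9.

20

Rate ρ ≈ e_5/e_4 = 2.568e-4/4.890e-4 = 0.5252.
After j more steps, e_{5+j} ≈ 2.568e-4·ρ^j; need ρ^j ≤ 1e-9/2.568e-4 = 3.89408e-06.
j ≥ ln(3.89408e-06)/ln(0.5252) = -12.4561/-0.64398 = 19.342.
So 20 more iterations are needed.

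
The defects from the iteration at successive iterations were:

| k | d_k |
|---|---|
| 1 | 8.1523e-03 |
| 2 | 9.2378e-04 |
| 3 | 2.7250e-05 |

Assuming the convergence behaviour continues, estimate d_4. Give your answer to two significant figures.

First estimate the order: p ≈ ln(d_3/d_2) / ln(d_2/d_1) = ln(2.7250e-05/9.2378e-04)/ln(9.2378e-04/8.1523e-03) = ln(0.0294984)/ln(0.113315) ≈ 1.6180.
Then d_4 ≈ d_3·(d_3/d_2)^p = 2.7250e-05·(0.0294984)^1.6180 = 2.7250e-05·0.00334298 ≈ 9.11e-08.

9.1e-8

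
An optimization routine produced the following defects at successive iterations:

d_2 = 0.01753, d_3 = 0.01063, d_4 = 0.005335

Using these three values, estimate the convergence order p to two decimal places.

1.38

p ≈ ln(d_4/d_3) / ln(d_3/d_2)
  = ln(0.005335/0.01063) / ln(0.01063/0.01753)
  = ln(0.501881) / ln(0.606389)
  = -0.68939 / -0.50023 ≈ 1.37815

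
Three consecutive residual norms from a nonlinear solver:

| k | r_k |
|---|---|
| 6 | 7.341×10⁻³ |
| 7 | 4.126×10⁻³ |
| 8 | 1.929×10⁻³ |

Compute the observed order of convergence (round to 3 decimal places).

p ≈ ln(r_8/r_7) / ln(r_7/r_6)
  = ln(1.929×10⁻³/4.126×10⁻³) / ln(4.126×10⁻³/7.341×10⁻³)
  = ln(0.467523) / ln(0.562049)
  = -0.760307 / -0.576166 ≈ 1.319597

1.320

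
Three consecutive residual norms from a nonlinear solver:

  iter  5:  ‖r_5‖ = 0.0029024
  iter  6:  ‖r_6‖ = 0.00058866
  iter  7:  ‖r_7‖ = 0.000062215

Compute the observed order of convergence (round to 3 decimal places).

1.409

p ≈ ln(‖r_7‖/‖r_6‖) / ln(‖r_6‖/‖r_5‖)
  = ln(0.000062215/0.00058866) / ln(0.00058866/0.0029024)
  = ln(0.105689) / ln(0.202818)
  = -2.247254 / -1.595446 ≈ 1.408543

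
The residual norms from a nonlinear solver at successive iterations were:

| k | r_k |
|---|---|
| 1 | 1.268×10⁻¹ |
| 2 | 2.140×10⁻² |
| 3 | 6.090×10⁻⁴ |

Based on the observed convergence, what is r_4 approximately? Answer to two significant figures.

4.9e-7

First estimate the order: p ≈ ln(r_3/r_2) / ln(r_2/r_1) = ln(6.090×10⁻⁴/2.140×10⁻²)/ln(2.140×10⁻²/1.268×10⁻¹) = ln(0.0284579)/ln(0.16877) ≈ 2.0005.
Then r_4 ≈ r_3·(r_3/r_2)^p = 6.090×10⁻⁴·(0.0284579)^2.0005 = 6.090×10⁻⁴·0.000808412 ≈ 4.923e-07.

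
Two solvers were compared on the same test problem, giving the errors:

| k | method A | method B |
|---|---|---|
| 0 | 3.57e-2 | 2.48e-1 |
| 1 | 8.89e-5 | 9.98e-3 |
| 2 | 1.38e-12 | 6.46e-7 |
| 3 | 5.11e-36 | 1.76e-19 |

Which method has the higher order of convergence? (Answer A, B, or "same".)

Method A: p ≈ ln(5.11e-36/1.38e-12)/ln(1.38e-12/8.89e-5) ≈ 3.00.
Method B: p ≈ ln(1.76e-19/6.46e-7)/ln(6.46e-7/9.98e-3) ≈ 3.00.
Both orders ≈ 3.0 — effectively the same.

same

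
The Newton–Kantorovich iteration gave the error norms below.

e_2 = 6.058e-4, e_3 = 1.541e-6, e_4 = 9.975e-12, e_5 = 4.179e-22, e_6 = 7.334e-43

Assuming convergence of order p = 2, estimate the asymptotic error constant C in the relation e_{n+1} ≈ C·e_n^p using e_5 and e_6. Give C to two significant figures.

C ≈ e_6 / e_5^2
  = 7.334e-43 / (4.179e-22)^2
  = 7.334e-43 / 1.7464e-43 ≈ 4.1995

4.2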